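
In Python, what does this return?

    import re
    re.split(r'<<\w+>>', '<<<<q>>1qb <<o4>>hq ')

['<<', '1qb ', 'hq ']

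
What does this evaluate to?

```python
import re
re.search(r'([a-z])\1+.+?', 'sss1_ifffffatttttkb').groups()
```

`\1` is not a pattern — it's the concrete string captured by group 1, re-applied verbatim.
`re.search` scans for the first position where the pattern succeeds.
The match spans [0:4] → 'sss1'.
Captured: group 1 = 's'.

('s',)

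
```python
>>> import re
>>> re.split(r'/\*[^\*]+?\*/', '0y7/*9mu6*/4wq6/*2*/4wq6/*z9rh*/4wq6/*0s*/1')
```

The string is cut at each match, leaving 5 pieces.

['0y7', '4wq6', '4wq6', '4wq6', '1']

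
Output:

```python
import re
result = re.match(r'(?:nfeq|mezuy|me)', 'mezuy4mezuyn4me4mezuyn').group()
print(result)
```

mezuy

`re.match` only tries the pattern at the start of the string.
The match spans [0:5] → 'mezuy'.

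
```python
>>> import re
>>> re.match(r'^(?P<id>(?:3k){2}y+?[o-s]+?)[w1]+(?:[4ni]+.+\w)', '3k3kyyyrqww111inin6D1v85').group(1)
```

'3k3kyyyrq'

This matches anchored at the start of the string; then the literal '3k' repeated 2 times, then one or more of a literal 'y' (lazy), then one or more of a character in [o-s] (lazy) (captured as 'id'); then one or more of one of [w1]; then one or more of one of [4ni], then one or more of any character, then a word character (non-capturing group).
With `match`, the pattern is implicitly anchored at the beginning.
The match spans [0:24] → '3k3kyyyrqww111inin6D1v85'.
Captured: group 1 = '3k3kyyyrq'.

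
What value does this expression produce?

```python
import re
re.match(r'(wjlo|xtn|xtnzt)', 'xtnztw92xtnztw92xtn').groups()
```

('xtn',)

Branches in `(...|...)` are attempted left-to-right; the first branch that allows the whole pattern to succeed is taken.
`re.match` won't scan ahead — the pattern has to work from the very first character.
The match spans [0:3] → 'xtn'.
Captured: group 1 = 'xtn'.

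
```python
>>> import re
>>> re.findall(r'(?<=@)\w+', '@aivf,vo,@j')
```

The lookaround is zero-width — it requires the adjacent text to match without consuming it, so the asserted text isn't part of the match.
Walking the string: at [1:5] → 'aivf'; at [10:11] → 'j'.
With no groups in the pattern, `findall` gives back each whole match — 2 here.

['aivf', 'j']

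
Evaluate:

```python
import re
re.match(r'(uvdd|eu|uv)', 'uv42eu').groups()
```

('uv',)

The match spans [0:2] → 'uv'.
Captured: group 1 = 'uv'.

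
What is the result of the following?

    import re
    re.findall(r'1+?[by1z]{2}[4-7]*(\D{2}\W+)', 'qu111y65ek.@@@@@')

['ek.@@@@@']

The pattern matches one or more of a literal '1' (lazy), then exactly 2 of one of [by1z], then zero or more of a character in [4-7]; then exactly 2 of a non-digit, then one or more of a non-word character (captured).
Matches: at [2:16] match '111y65ek.@@@@@', group 1 = 'ek.@@@@@'.
One capturing group, so `findall` returns just the captured substring from the one match — 1 in all.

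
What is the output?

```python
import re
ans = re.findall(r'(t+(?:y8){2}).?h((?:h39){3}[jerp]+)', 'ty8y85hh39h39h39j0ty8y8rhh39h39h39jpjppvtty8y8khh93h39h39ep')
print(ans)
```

[('ty8y8', 'h39h39h39j'), ('ty8y8', 'h39h39h39jpjpp')]

The pattern matches one or more of a literal 't', then the literal 'y8' repeated 2 times (captured); then optionally any character, then a literal 'h'; then the literal 'h39' repeated 3 times, then one or more of one of [jerp] (captured).
Scanning left to right: at [0:17] match 'ty8y85hh39h39h39j', groups = ('ty8y8', 'h39h39h39j'); at [18:39] match 'ty8y8rhh39h39h39jpjpp', groups = ('ty8y8', 'h39h39h39jpjpp').
Multiple groups make `findall` return tuples — one 2-tuple for each match.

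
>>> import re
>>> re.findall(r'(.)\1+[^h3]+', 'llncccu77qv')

The backreference `\1` re-matches whatever the first group consumed, character for character.
One capturing group, so `findall` returns just the captured substring from the one match — 1 in all.

['l']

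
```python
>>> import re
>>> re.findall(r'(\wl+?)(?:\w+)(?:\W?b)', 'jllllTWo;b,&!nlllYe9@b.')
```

['jl', 'nl']

Lazy quantifiers expand one character at a time until the remainder of the pattern can match.
With a single group, `findall` returns only what that group captured — 2 items.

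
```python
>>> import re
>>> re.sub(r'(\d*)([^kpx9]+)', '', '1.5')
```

''

Pattern: zero or more of a digit (captured); then one or more of any character except [kpx9] (captured).
`sub` substitutes '' at each match site.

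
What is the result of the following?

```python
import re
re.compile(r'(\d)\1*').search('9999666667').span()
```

A backreference is literal: `\1` must see the identical characters the first group matched.
Unlike `match`, `search` isn't anchored — it looks for the pattern anywhere in the string.
The match spans [0:4] → '9999'.
Captured: group 1 = '9'.

(0, 4)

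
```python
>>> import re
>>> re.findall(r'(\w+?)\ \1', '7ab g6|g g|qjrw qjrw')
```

['g', 'qjrw']

`\1` has to match the exact text group 1 already captured.
Walking the string: at [7:10] match 'g g', group 1 = 'g'; at [11:20] match 'qjrw qjrw', group 1 = 'qjrw'.
Because there's exactly one group, `findall` drops the full match and keeps group 1 from each hit.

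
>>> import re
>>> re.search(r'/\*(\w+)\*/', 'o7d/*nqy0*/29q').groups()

The match spans [3:11] → '/*nqy0*/'.
Captured: group 1 = 'nqy0'.

('nqy0',)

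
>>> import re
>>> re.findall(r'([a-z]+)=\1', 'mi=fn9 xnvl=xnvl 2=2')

['xnvl']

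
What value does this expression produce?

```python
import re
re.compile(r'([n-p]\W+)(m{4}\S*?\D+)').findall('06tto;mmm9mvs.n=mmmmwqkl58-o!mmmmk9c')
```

This matches a character in [n-p], then one or more of a non-word character (captured); then exactly 4 of a literal 'm', then zero or more of a non-whitespace character (lazy), then one or more of a non-digit (captured).
Scanning left to right: at [14:24] match 'n=mmmmwqkl', groups = ('n=', 'mmmmwqkl'); at [27:34] match 'o!mmmmk', groups = ('o!', 'mmmmk').
2 groups means each result is a tuple of 2 captured strings — 2 here.

[('n=', 'mmmmwqkl'), ('o!', 'mmmmk')]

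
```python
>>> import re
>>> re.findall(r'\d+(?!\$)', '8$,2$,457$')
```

A negative assertion filters positions out without eating any characters.
Since nothing is captured, `findall` lists the 1 matched substring directly.

['45']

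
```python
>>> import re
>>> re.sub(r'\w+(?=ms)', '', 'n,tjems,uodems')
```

'n,ms,ms'

The `(?=…)`/`(?<=…)` assertion just peeks at neighbouring text; it doesn't advance the match position.
Every occurrence is swapped for ''.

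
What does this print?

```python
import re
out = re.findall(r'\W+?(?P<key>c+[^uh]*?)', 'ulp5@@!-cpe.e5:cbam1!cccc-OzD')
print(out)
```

Because there's exactly one group, `findall` drops the full match and keeps group 1 from each hit.

['c', 'c', 'cccc']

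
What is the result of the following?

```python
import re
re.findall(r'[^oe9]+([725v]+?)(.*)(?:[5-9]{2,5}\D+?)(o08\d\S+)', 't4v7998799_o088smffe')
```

This matches one or more of any character except [oe9]; then one or more of one of [725v] (lazy) (captured); then zero or more of any character (captured); then 2 to 5 of a character in [5-9], then one or more of a non-digit (lazy) (non-capturing group); then the literal 'o08', then a digit, then one or more of a non-whitespace character (captured).
Matches: at [0:20] match 't4v7998799_o088smffe', groups = ('7', '9987', 'o088smffe').
3 groups means the one result is a tuple of 3 captured strings — 1 here.

[('7', '9987', 'o088smffe')]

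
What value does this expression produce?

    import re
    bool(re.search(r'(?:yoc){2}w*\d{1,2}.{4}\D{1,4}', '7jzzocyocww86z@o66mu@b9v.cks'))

False

The pattern matches the literal 'yoc' repeated 2 times, then zero or more of a literal 'w'; then 1 to 2 of a digit; then exactly 4 of any character, then 1 to 4 of a non-digit.
`search` walks the string left to right and returns the first match it finds.
Here the pattern never matches, so the call returns None, and `bool(None)` is False.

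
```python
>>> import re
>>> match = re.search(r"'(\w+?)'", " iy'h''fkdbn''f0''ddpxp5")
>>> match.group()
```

`search` walks the string left to right and returns the first match it finds.
The match spans [3:6] → "'h'".
Captured: group 1 = 'h'.

"'h'"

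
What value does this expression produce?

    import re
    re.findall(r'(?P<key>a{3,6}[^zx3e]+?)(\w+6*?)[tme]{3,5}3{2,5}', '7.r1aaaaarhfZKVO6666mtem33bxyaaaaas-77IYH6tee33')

The pattern matches 3 to 6 of a literal 'a', then one or more of any character except [zx3e] (lazy) (captured as 'key'); then one or more of a word character, then zero or more of the literal '6' (lazy) (captured); then 3 to 5 of one of [tme], then 2 to 5 of a literal '3'.
The `?` after the quantifier makes it lazy — it takes as little as possible before letting the rest of the pattern try.
Scanning left to right: at [4:26] match 'aaaaarhfZKVO6666mtem33', groups = ('aaaaar', 'hfZKVO6666m'); at [29:47] match 'aaaaas-77IYH6tee33', groups = ('aaaaas-', '77IYH6').
`findall` packs the 2 group values into a tuple for every match.

[('aaaaar', 'hfZKVO6666m'), ('aaaaas-', '77IYH6')]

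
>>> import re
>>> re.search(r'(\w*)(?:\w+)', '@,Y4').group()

'Y4'

The pattern matches zero or more of a word character (captured); then one or more of a word character (non-capturing group).
`re.search` tries every starting position until one works.
The match spans [2:4] → 'Y4'.
Captured: group 1 = 'Y'.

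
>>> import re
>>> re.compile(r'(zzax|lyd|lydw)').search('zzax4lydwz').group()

'zzax'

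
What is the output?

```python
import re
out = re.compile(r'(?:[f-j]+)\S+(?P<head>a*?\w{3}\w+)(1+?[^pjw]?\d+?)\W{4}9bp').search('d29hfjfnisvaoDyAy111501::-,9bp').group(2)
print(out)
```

The match spans [3:30] → 'hfjfnisvaoDyAy111501::-,9bp'.
Captured: group 1 = 'Ay11', group 2 = '1501'.

1501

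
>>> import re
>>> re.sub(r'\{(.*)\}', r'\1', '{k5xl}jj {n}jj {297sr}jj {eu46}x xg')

Matches: at [0:31] → '{k5xl}jj {n}jj {297sr}jj {eu46}'.
The replacement refers to a captured group, so each match is rewritten using its own captured text.

'k5xl}jj {n}jj {297sr}jj {eu46x xg'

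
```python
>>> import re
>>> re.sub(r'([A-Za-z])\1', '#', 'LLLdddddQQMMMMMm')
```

The backreference `\1` re-matches whatever the first group consumed, character for character.
Matches: at [0:2] → 'LL'; at [3:5] → 'dd'; at [5:7] → 'dd'; at [8:10] → 'QQ'; at [10:12] → 'MM'; ….
Every occurrence is swapped for '#'.

'#L##d###Mm'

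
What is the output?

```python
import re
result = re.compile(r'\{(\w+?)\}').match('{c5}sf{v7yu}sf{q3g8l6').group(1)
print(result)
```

c5

With `match`, the pattern is implicitly anchored at the beginning.
The match spans [0:4] → '{c5}'.
Captured: group 1 = 'c5'.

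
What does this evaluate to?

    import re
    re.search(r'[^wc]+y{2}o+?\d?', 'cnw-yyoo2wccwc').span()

(3, 7)

A `+?`/`*?`/`{m,n}?` starts at its minimum and grows only as far as needed for what follows to match.
The match spans [3:7] → '-yyo'.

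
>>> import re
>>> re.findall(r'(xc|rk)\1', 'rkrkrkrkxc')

The backreference `\1` re-matches whatever the first group consumed, character for character.
One capturing group, so `findall` returns just the captured substring from each match — 2 in all.

['rk', 'rk']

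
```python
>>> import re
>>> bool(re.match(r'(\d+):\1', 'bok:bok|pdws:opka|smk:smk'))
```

False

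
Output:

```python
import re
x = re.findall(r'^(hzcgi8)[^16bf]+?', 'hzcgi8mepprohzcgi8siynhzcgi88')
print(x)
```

['hzcgi8']

The pattern matches anchored at the start of the string; then the literal 'hzc', then the literal 'gi8' (captured); then one or more of any character except [16bf] (lazy).
Matches: at [0:7] match 'hzcgi8m', group 1 = 'hzcgi8'.
Because there's exactly one group, `findall` drops the full match and keeps group 1 from the one hit.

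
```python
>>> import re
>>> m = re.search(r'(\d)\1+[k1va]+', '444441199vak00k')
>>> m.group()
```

The backreference `\1` re-matches whatever the first group consumed, character for character.
Unlike `match`, `search` isn't anchored — it looks for the pattern anywhere in the string.
The match spans [0:7] → '4444411'.
Captured: group 1 = '4'.

'4444411'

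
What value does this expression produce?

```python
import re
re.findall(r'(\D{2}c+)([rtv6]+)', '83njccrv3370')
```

[('njcc', 'rv')]

This matches exactly 2 of a non-digit, then one or more of a literal 'c' (captured); then one or more of one of [rtv6] (captured).
Walking the string: at [2:8] match 'njccrv', groups = ('njcc', 'rv').
2 groups means the one result is a tuple of 2 captured strings — 1 here.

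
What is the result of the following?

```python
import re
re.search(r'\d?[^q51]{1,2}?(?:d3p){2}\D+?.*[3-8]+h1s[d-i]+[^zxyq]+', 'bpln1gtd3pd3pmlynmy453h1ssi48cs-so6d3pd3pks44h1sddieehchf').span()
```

(4, 57)

The pattern matches optionally a digit; then 1 to 2 of any character except [q51] (lazy), then the literal 'd3p' repeated 2 times, then one or more of a non-digit (lazy); then zero or more of any character, then one or more of a character in [3-8], then the literal 'h1s'; then one or more of a character in [d-i], then one or more of any character except [zxyq].
`search` walks the string left to right and returns the first match it finds.
The match spans [4:57] → '1gtd3pd3pmlynmy453h1ssi48cs-so6d3pd3pks44h1sddieehchf'.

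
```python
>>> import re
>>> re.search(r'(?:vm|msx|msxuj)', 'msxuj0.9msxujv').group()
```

The regex engine tests alternatives in the order written; an earlier branch that matches wins even if a later one would match more.
`re.search` tries every starting position until one works.
The match spans [0:3] → 'msx'.

'msx'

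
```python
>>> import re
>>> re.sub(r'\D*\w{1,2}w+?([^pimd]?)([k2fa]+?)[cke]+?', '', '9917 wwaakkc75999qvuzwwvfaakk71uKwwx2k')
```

Each match is replaced by ''.

'9917kc75999k71'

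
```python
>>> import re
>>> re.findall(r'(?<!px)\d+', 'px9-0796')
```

['0796']

The negative lookahead/lookbehind blocks any match where the forbidden context is present.
With no groups in the pattern, `findall` gives back each whole match — 1 here.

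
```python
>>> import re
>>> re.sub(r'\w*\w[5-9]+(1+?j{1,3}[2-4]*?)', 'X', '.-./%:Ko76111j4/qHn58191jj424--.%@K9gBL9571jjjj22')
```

The pattern matches zero or more of a word character, then a word character, then one or more of a character in [5-9]; then one or more of a literal '1' (lazy), then 1 to 3 of the literal 'j', then zero or more of a character in [2-4] (lazy) (captured).
Matches: at [6:14] → 'Ko76111j'; at [16:26] → 'qHn58191jj'; at [34:46] → 'K9gBL9571jjj'.
Each match is replaced by 'X'.

'.-./%:X4/X424--.%@Xj22'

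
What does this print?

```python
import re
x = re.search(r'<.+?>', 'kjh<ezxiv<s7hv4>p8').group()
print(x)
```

<ezxiv<s7hv4>

The match spans [3:16] → '<ezxiv<s7hv4>'.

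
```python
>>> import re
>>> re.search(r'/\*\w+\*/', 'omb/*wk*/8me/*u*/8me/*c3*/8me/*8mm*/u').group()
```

'/*wk*/'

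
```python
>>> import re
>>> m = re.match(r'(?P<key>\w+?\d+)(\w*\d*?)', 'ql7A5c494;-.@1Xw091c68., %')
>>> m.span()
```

(0, 9)

With `match`, the pattern is implicitly anchored at the beginning.
The match spans [0:9] → 'ql7A5c494'.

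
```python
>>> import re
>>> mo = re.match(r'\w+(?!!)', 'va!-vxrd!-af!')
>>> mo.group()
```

`(?!…)`/`(?<!…)` only lets a position through if the neighbouring text does NOT match; no characters are consumed.
`re.match` won't scan ahead — the pattern has to work from the very first character.
The match spans [0:1] → 'v'.

'v'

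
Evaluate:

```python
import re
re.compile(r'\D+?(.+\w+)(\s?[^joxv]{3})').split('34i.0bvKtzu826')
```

['34', '.0bvKtzu', '826', '']

This matches one or more of a non-digit (lazy); then one or more of any character, then one or more of a word character (captured); then optionally whitespace, then exactly 3 of any character except [joxv] (captured).
Lazy quantifiers expand one character at a time until the remainder of the pattern can match.
Matches to split on: at [2:14] → 'i.0bvKtzu826'.
The group in the pattern means `split` returns the separators' captures alongside the pieces.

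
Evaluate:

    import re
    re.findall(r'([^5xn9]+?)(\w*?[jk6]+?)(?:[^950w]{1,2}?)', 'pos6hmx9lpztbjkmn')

[('p', 'os6'), ('m', 'x9lpztbj')]

Pattern: one or more of any character except [5xn9] (lazy) (captured); then zero or more of a word character (lazy), then one or more of one of [jk6] (lazy) (captured); then 1 to 2 of any character except [950w] (lazy) (non-capturing group).
With the lazy modifier that quantifier settles for the fewest repetitions that let the rest of the pattern succeed (the atoms after it are unaffected and can still be greedy).
Matches: at [0:5] match 'pos6h', groups = ('p', 'os6'); at [5:15] match 'mx9lpztbjk', groups = ('m', 'x9lpztbj').
Multiple groups make `findall` return tuples — one 2-tuple for each match.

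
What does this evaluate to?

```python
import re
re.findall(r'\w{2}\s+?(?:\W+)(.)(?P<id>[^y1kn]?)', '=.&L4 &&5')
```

Pattern: exactly 2 of a word character, then one or more of whitespace (lazy); then one or more of a non-word character (non-capturing group); then any character (captured); then optionally any character except [y1kn] (captured as 'id').
Matches: at [3:9] match 'L4 &&5', groups = ('5', '').
Multiple groups make `findall` return tuples — one 2-tuple for the one match.

[('5', '')]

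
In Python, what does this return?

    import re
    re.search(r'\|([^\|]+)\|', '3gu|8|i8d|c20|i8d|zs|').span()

`search` walks the string left to right and returns the first match it finds.
The match spans [3:6] → '|8|'.
Captured: group 1 = '8'.

(3, 6)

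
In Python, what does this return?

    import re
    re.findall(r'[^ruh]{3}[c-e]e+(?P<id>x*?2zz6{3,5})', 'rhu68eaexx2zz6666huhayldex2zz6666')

['x2zz6666']

The pattern matches exactly 3 of any character except [ruh], then a character in [c-e], then one or more of the literal 'e'; then zero or more of a literal 'x' (lazy), then the literal '2zz', then 3 to 5 of the literal '6' (captured as 'id').
Walking the string: at [20:33] match 'ayldex2zz6666', group 1 = 'x2zz6666'.
One capturing group, so `findall` returns just the captured substring from the one match — 1 in all.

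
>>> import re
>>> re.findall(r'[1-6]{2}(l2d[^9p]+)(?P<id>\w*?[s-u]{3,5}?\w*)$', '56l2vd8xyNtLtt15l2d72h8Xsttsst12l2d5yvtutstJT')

[('l2d72h8Xsttsst12l2d5yvtu', 'tstJT')]

Pattern: exactly 2 of a character in [1-6]; then the literal 'l2d', then one or more of any character except [9p] (captured); then zero or more of a word character (lazy), then 3 to 5 of a character in [s-u] (lazy), then zero or more of a word character (captured as 'id'); then anchored at the end.
Matches: at [14:45] match '15l2d72h8Xsttsst12l2d5yvtutstJT', groups = ('l2d72h8Xsttsst12l2d5yvtu', 'tstJT').
`findall` packs the 2 group values into a tuple for every match.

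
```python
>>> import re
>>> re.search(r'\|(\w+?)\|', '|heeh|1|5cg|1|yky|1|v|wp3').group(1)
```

`search` walks the string left to right and returns the first match it finds.
The match spans [0:6] → '|heeh|'.
Captured: group 1 = 'heeh'.

'heeh'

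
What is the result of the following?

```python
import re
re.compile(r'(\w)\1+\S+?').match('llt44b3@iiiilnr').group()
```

`match` is anchored at position 0; if the pattern doesn't fit there, it returns None.
The match spans [0:3] → 'llt'.

'llt'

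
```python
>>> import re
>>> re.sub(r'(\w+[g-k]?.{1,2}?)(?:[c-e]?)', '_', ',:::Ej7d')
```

',:::_'

The pattern matches one or more of a word character, then optionally a character in [g-k], then 1 to 2 of any character (lazy) (captured); then optionally a character in [c-e] (non-capturing group).
`sub` substitutes '_' at each match site.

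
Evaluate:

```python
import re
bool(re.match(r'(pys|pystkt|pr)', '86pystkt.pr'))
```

False

`re.match` won't scan ahead — the pattern has to work from the very first character.
Here the pattern fails at index 0, so the call returns None, and `bool(None)` is False.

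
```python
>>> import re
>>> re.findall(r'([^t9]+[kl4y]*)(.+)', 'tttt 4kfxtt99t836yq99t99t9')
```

[(' 4kfx', 'tt99t836yq99t99t9')]

This matches one or more of any character except [t9], then zero or more of one of [kl4y] (captured); then one or more of any character (captured).
Scanning left to right: at [4:26] match ' 4kfxtt99t836yq99t99t9', groups = (' 4kfx', 'tt99t836yq99t99t9').
With 2 capturing groups, `findall` returns a 2-tuple per match.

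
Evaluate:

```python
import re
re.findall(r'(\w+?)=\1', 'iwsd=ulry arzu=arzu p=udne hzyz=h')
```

['arzu']

The backreference `\1` re-matches whatever the first group consumed, character for character.
One capturing group, so `findall` returns just the captured substring from the one match — 1 in all.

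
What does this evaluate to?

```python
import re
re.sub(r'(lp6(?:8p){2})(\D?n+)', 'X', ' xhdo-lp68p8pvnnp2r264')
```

' xhdo-Xp2r264'

The pattern matches the literal 'lp6', then the literal '8p' repeated 2 times (captured); then optionally a non-digit, then one or more of the literal 'n' (captured).
Matches: at [6:16] → 'lp68p8pvnn'.
`sub` substitutes 'X' at each match site.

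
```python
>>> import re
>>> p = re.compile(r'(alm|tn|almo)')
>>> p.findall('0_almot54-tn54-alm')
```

`|` is ordered: at each position the engine commits to the first alternative that works.
With a single group, `findall` returns only what that group captured — 3 items.

['alm', 'tn', 'alm']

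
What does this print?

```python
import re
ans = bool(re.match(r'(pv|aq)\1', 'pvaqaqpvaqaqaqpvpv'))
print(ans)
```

False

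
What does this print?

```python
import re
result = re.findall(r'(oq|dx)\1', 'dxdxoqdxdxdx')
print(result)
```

A backreference is literal: `\1` must see the identical characters the first group matched.
One capturing group, so `findall` returns just the captured substring from each match — 2 in all.

['dx', 'dx']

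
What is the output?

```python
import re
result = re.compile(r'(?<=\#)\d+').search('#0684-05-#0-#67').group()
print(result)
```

0684

The lookaround is zero-width — it requires the adjacent text to match without consuming it, so the asserted text isn't part of the match.
The match spans [1:5] → '0684'.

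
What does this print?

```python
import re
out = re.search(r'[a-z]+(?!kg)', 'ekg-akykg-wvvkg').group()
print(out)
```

The negative lookaround is zero-width — it rules out positions where the adjacent text would match, without consuming anything.
Unlike `match`, `search` isn't anchored — it looks for the pattern anywhere in the string.
The match spans [0:3] → 'ekg'.

ekg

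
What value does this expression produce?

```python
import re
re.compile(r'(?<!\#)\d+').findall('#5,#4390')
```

The negative lookaround is zero-width — it rules out positions where the adjacent text would match, without consuming anything.
Walking the string: at [5:8] → '390'.
With no groups in the pattern, `findall` gives back each whole match — 1 here.

['390']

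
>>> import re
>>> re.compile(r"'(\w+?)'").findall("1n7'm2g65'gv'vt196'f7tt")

['m2g65', 'vt196']

Because there's exactly one group, `findall` drops the full match and keeps group 1 from each hit.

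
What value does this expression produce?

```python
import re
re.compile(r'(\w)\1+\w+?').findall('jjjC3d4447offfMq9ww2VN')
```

`\1` is not a pattern — it's the concrete string captured by group 1, re-applied verbatim.
Walking the string: at [0:4] match 'jjjC', group 1 = 'j'; at [6:10] match '4447', group 1 = '4'; at [11:15] match 'fffM', group 1 = 'f'; at [17:20] match 'ww2', group 1 = 'w'.
One capturing group, so `findall` returns just the captured substring from each match — 4 in all.

['j', '4', 'f', 'w']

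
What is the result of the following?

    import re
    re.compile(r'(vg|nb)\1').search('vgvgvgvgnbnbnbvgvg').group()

The backreference `\1` re-matches whatever the first group consumed, character for character.
The match spans [0:4] → 'vgvg'.

'vgvg'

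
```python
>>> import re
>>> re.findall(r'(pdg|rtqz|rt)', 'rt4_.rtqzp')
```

The regex engine tests alternatives in the order written; an earlier branch that matches wins even if a later one would match more.
Walking the string: at [0:2] match 'rt', group 1 = 'rt'; at [5:9] match 'rtqz', group 1 = 'rtqz'.
Because there's exactly one group, `findall` drops the full match and keeps group 1 from each hit.

['rt', 'rtqz']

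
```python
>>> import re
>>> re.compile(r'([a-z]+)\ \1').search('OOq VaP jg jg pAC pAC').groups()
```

The backreference `\1` re-matches whatever the first group consumed, character for character.
`re.search` scans for the first position where the pattern succeeds.
The match spans [8:13] → 'jg jg'.
Captured: group 1 = 'jg'.

('jg',)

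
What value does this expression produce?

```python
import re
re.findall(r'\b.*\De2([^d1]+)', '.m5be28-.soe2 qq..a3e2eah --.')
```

Because there's exactly one group, `findall` drops the full match and keeps group 1 from the one hit.

[' qq..a3e2eah --.']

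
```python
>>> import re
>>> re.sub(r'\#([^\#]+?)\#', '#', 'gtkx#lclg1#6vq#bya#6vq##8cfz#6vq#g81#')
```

Every occurrence is swapped for '#'.

'gtkx#6vq#6vq##6vq#'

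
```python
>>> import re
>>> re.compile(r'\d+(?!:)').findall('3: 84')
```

The negative lookahead/lookbehind blocks any match where the forbidden context is present.
Scanning left to right: at [3:5] → '84'.
No capturing groups, so `findall` returns the 1 full match string.

['84']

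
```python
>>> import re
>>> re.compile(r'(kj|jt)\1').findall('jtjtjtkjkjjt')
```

A backreference is literal: `\1` must see the identical characters the first group matched.
Scanning left to right: at [0:4] match 'jtjt', group 1 = 'jt'; at [6:10] match 'kjkj', group 1 = 'kj'.
One capturing group, so `findall` returns just the captured substring from each match — 2 in all.

['jt', 'kj']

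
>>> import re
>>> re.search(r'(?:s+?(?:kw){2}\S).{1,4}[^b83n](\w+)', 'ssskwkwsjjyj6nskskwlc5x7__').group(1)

This matches one or more of a literal 's' (lazy), then the literal 'kw' repeated 2 times, then a non-whitespace character (non-capturing group); then 1 to 4 of any character, then any character except [b83n]; then one or more of a word character (captured).
`search` walks the string left to right and returns the first match it finds.
The match spans [0:26] → 'ssskwkwsjjyj6nskskwlc5x7__'.
Captured: group 1 = 'nskskwlc5x7__'.

'nskskwlc5x7__'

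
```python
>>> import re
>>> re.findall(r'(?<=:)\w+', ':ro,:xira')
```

['ro', 'xira']

Lookahead/lookbehind check context without consuming it, so the matched span excludes the asserted characters.
With no groups in the pattern, `findall` gives back each whole match — 2 here.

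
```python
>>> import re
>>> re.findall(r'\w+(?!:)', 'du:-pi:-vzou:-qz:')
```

['d', 'p', 'vzo', 'q']

Because the assertion is negative and zero-width, positions next to the forbidden text are skipped.
No capturing groups, so `findall` returns the 4 full match strings.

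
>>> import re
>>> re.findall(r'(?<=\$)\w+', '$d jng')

['d']

The lookaround is zero-width — it requires the adjacent text to match without consuming it, so the asserted text isn't part of the match.
Walking the string: at [1:2] → 'd'.
No capturing groups, so `findall` returns the 1 full match string.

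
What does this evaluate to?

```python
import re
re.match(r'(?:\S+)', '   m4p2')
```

None

`match` is anchored at position 0; if the pattern doesn't fit there, it returns None.
Here the pattern fails at index 0, so the call returns None.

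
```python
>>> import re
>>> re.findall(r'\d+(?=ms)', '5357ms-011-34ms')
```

['5357', '34']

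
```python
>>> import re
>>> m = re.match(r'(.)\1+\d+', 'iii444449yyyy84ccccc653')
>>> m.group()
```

'iii444449'

`\1` has to match the exact text group 1 already captured.
`re.match` won't scan ahead — the pattern has to work from the very first character.
The match spans [0:9] → 'iii444449'.
Captured: group 1 = 'i'.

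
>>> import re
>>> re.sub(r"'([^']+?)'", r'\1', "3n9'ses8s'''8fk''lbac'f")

Matches: at [3:10] → "'ses8s'"; at [11:16] → "'8fk'"; at [16:22] → "'lbac'".
Each match is replaced using the text its own group 1 captured.

"3n9ses8s'8fklbacf"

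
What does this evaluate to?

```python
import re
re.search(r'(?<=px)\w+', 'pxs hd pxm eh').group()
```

's'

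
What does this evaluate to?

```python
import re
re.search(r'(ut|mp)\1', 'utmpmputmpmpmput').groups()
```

('mp',)

After group 1 captures some text, `\1` only succeeds where that same text appears again.
Unlike `match`, `search` isn't anchored — it looks for the pattern anywhere in the string.
The match spans [2:6] → 'mpmp'.
Captured: group 1 = 'mp'.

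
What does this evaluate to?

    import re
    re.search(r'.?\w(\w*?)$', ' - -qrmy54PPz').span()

The pattern matches optionally any character, then a word character; then zero or more of a word character (lazy) (captured); then anchored at the end.
`search` walks the string left to right and returns the first match it finds.
The match spans [3:13] → '-qrmy54PPz'.
Captured: group 1 = 'rmy54PPz'.

(3, 13)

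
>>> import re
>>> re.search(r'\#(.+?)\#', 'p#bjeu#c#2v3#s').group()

'#bjeu#'

The `?` after the quantifier makes it lazy — it takes as little as possible before letting the rest of the pattern try.
`re.search` tries every starting position until one works.
The match spans [1:7] → '#bjeu#'.
Captured: group 1 = 'bjeu'.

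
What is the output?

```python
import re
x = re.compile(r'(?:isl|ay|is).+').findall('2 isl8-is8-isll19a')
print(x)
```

['isl8-is8-isll19a']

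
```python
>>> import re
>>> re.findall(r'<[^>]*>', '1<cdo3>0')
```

Walking the string: at [1:7] → '<cdo3>'.
No capturing groups, so `findall` returns the 1 full match string.

['<cdo3>']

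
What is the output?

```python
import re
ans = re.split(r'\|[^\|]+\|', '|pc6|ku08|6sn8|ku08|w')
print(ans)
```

['', 'ku08', 'ku08|w']

Matches to split on: at [0:5] → '|pc6|'; at [9:15] → '|6sn8|'.
Each match becomes a cut point; 3 segments remain.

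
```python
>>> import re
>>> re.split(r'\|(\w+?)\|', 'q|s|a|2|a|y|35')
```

Matches to split on: at [1:4] → '|s|'; at [5:8] → '|2|'; at [9:12] → '|y|'.
Because the pattern has a capturing group, `split` also inserts each captured text between the pieces.

['q', 's', 'a', '2', 'a', 'y', '35']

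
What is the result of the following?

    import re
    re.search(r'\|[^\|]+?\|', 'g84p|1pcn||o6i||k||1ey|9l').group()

'|1pcn|'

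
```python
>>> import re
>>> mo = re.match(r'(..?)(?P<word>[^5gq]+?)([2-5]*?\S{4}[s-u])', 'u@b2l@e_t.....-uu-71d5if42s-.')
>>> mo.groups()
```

('u@', 'b', '2l@e_t')

The match spans [0:9] → 'u@b2l@e_t'.
Captured: group 1 = 'u@', group 2 = 'b', group 3 = '2l@e_t'.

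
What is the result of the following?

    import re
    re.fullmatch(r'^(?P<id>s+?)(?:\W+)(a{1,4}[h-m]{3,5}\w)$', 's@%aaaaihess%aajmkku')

None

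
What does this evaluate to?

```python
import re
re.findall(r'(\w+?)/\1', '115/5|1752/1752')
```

['5', '1752']

After group 1 captures some text, `\1` only succeeds where that same text appears again.
Scanning left to right: at [2:5] match '5/5', group 1 = '5'; at [6:15] match '1752/1752', group 1 = '1752'.
With a single group, `findall` returns only what that group captured — 2 items.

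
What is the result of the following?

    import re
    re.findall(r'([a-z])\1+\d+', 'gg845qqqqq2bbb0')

['g', 'q', 'b']

`\1` is not a pattern — it's the concrete string captured by group 1, re-applied verbatim.
Scanning left to right: at [0:5] match 'gg845', group 1 = 'g'; at [5:11] match 'qqqqq2', group 1 = 'q'; at [11:15] match 'bbb0', group 1 = 'b'.
`findall` collects group 1 from each match (3 total).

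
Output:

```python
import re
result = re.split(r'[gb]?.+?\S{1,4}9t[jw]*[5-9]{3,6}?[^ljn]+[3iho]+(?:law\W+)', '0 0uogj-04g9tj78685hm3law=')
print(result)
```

Pattern: optionally one of [gb]; then one or more of any character (lazy); then 1 to 4 of a non-whitespace character, then the literal '9t', then zero or more of one of [jw]; then 3 to 6 of a character in [5-9] (lazy), then one or more of any character except [ljn], then one or more of one of [3iho]; then the literal 'law', then one or more of a non-word character (non-capturing group).
Matches to split on: at [0:26] → '0 0uogj-04g9tj78685hm3law='.
`split` removes every match and returns the 2 fragments in between.

['', '']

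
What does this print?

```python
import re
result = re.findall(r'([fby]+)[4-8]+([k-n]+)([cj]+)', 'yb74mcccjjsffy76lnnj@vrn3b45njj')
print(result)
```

[('yb', 'm', 'cccjj'), ('ffy', 'lnn', 'j'), ('b', 'n', 'jj')]

This matches one or more of one of [fby] (captured); then one or more of a character in [4-8]; then one or more of a character in [k-n] (captured); then one or more of one of [cj] (captured).
Walking the string: at [0:10] match 'yb74mcccjj', groups = ('yb', 'm', 'cccjj'); at [11:20] match 'ffy76lnnj', groups = ('ffy', 'lnn', 'j'); at [25:31] match 'b45njj', groups = ('b', 'n', 'jj').
With 3 capturing groups, `findall` returns a 3-tuple per match.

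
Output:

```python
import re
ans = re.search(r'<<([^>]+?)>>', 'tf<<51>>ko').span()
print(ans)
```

(2, 8)

`re.search` tries every starting position until one works.
The match spans [2:8] → '<<51>>'.
Captured: group 1 = '51'.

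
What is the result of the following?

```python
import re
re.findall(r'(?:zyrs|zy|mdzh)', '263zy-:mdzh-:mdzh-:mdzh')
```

Matches: at [3:5] → 'zy'; at [7:11] → 'mdzh'; at [13:17] → 'mdzh'; at [19:23] → 'mdzh'.
With no groups in the pattern, `findall` gives back each whole match — 4 here.

['zy', 'mdzh', 'mdzh', 'mdzh']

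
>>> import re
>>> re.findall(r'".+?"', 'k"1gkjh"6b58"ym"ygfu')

['"1gkjh"', '"ym"']

With no groups in the pattern, `findall` gives back each whole match — 2 here.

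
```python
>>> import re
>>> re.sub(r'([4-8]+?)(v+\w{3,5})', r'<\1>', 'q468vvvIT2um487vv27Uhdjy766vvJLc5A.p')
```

'q<468><487>jy<766>.p'

The pattern matches one or more of a character in [4-8] (lazy) (captured); then one or more of the literal 'v', then 3 to 5 of a word character (captured).
Matches: at [1:12] → '468vvvIT2um'; at [12:22] → '487vv27Uhd'; at [24:34] → '766vvJLc5A'.
The replacement refers to a captured group, so each match is rewritten using its own captured text.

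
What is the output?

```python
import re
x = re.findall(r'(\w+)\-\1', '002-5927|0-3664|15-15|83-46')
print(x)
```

['15']

`\1` is not a pattern — it's the concrete string captured by group 1, re-applied verbatim.
Because there's exactly one group, `findall` drops the full match and keeps group 1 from the one hit.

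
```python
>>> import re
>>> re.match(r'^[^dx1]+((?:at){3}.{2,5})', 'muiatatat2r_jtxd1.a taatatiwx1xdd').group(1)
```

'atatat2r_jt'

The match spans [0:14] → 'muiatatat2r_jt'.
Captured: group 1 = 'atatat2r_jt'.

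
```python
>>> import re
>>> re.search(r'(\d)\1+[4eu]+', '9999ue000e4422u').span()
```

(0, 6)

A backreference is literal: `\1` must see the identical characters the first group matched.
The match spans [0:6] → '9999ue'.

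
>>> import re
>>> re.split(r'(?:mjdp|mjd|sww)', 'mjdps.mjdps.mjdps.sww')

['', 's.', 's.', 's.', '']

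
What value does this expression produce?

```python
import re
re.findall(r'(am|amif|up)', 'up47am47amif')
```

`|` is ordered: at each position the engine commits to the first alternative that works.
Scanning left to right: at [0:2] match 'up', group 1 = 'up'; at [4:6] match 'am', group 1 = 'am'; at [8:10] match 'am', group 1 = 'am'.
With a single group, `findall` returns only what that group captured — 3 items.

['up', 'am', 'am']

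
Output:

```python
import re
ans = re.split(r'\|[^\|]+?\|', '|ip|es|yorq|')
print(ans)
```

['', 'es', '']

Matches to split on: at [0:4] → '|ip|'; at [6:12] → '|yorq|'.
The string is cut at each match, leaving 3 pieces.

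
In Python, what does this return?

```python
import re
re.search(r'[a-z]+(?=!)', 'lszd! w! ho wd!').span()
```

(0, 4)

The positive lookaround only admits positions where the adjacent text matches; those characters stay outside the span.
The match spans [0:4] → 'lszd'.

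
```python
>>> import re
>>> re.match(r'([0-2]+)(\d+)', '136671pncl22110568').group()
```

With `match`, the pattern is implicitly anchored at the beginning.
The match spans [0:6] → '136671'.

'136671'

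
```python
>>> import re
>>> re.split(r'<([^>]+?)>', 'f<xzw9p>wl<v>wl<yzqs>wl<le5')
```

Matches to split on: at [1:8] → '<xzw9p>'; at [10:13] → '<v>'; at [15:21] → '<yzqs>'.
`re.split` interleaves the captured-group text with the surrounding fragments.

['f', 'xzw9p', 'wl', 'v', 'wl', 'yzqs', 'wl<le5']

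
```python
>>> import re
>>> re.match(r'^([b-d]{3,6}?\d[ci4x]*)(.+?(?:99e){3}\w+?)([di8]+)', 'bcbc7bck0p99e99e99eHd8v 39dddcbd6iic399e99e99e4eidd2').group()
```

Pattern: anchored at the start of the string; then 3 to 6 of a character in [b-d] (lazy), then a digit, then zero or more of one of [ci4x] (captured); then one or more of any character (lazy), then the literal '99e' repeated 3 times, then one or more of a word character (lazy) (captured); then one or more of one of [di8] (captured).
A `+?`/`*?`/`{m,n}?` starts at its minimum and grows only as far as needed for what follows to match.
With `match`, the pattern is implicitly anchored at the beginning.
The match spans [0:22] → 'bcbc7bck0p99e99e99eHd8'.
Captured: group 1 = 'bcbc7', group 2 = 'bck0p99e99e99eH', group 3 = 'd8'.

'bcbc7bck0p99e99e99eHd8'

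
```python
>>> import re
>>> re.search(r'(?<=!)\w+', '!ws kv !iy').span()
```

The lookaround is zero-width — it requires the adjacent text to match without consuming it, so the asserted text isn't part of the match.
`re.search` tries every starting position until one works.
The match spans [1:3] → 'ws'.

(1, 3)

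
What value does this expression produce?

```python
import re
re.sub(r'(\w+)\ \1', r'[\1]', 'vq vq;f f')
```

'[vq];[f]'

The backreference `\1` re-matches whatever the first group consumed, character for character.
Each match is replaced using the text its own group 1 captured.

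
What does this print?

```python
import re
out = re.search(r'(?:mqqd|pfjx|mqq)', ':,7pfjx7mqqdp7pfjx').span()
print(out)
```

(3, 7)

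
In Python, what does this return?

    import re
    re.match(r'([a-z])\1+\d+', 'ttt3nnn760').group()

'ttt3'

The backreference `\1` re-matches whatever the first group consumed, character for character.
`re.match` only tries the pattern at the start of the string.
The match spans [0:4] → 'ttt3'.
Captured: group 1 = 't'.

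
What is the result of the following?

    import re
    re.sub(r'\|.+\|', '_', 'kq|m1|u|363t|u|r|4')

Each match is replaced by '_'.

'kq_4'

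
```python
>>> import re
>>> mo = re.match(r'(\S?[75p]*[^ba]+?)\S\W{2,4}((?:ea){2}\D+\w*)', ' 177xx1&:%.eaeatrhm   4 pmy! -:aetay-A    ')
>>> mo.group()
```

`re.match` only tries the pattern at the start of the string.
The match spans [0:23] → ' 177xx1&:%.eaeatrhm   4'.

' 177xx1&:%.eaeatrhm   4'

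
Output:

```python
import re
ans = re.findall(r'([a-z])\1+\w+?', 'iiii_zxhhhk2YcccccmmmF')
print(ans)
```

A backreference is literal: `\1` must see the identical characters the first group matched.
With a single group, `findall` returns only what that group captured — 4 items.

['i', 'h', 'c', 'm']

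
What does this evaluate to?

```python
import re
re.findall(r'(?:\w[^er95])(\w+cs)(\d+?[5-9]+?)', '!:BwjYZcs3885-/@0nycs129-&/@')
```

[('jYZcs', '38'), ('ycs', '129')]

With the lazy modifier that quantifier settles for the fewest repetitions that let the rest of the pattern succeed (the atoms after it are unaffected and can still be greedy).
With 2 capturing groups, `findall` returns a 2-tuple per match.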